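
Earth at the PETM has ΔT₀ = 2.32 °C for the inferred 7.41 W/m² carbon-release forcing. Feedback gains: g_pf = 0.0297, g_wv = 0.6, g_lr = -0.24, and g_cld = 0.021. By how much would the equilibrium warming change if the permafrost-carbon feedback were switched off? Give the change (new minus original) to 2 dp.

-0.19 °C

Original: g = 0.4107, ΔT = 2.32/(1−0.4107) = 3.9369 °C.
Without permafrost-carbon: g' = 0.381, ΔT' = 2.32/(1−0.381) = 3.7480 °C.
Change = 3.7480 − 3.9369 = -0.19 °C.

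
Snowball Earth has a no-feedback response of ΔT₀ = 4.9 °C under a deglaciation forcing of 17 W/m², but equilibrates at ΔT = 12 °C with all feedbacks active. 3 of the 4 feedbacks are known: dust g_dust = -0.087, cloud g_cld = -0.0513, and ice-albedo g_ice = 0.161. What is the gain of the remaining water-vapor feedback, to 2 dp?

0.57

Amplification A = ΔT/ΔT₀ = 12/4.9 = 2.449.
Total gain g = 1 − 1/A = 1 − 1/2.449 = 0.5917.
Known gains sum to -0.087 − 0.0513 + 0.161 = 0.0227.
g_wv = 0.5917 − 0.0227 = 0.57.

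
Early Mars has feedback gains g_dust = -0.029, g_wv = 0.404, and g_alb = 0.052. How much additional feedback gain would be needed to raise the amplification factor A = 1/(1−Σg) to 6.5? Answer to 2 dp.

Current total gain = 0.427.
Target gain for A = 6.5: g* = 1 − 1/6.5 = 0.8462.
Additional gain needed = 0.8462 − 0.427 = 0.42.

0.42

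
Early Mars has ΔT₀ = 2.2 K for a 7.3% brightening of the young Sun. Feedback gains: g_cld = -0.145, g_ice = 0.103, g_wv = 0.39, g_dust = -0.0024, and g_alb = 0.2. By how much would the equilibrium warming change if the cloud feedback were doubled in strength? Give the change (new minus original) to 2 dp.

Original: g = 0.5456, ΔT = 2.2/(1−0.5456) = 4.8415 K.
With doubled cloud: g' = 0.4006, ΔT' = 2.2/(1−0.4006) = 3.6703 K.
Change = 3.6703 − 4.8415 = -1.17 K.

-1.17 K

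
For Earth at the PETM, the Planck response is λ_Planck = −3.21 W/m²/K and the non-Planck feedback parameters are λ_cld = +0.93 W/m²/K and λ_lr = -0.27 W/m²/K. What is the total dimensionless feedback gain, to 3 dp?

Convert to gains: g_cld = 0.93/3.21 = 0.2897; g_lr = -0.27/3.21 = -0.08411.
Total gain g = 0.20559.

0.206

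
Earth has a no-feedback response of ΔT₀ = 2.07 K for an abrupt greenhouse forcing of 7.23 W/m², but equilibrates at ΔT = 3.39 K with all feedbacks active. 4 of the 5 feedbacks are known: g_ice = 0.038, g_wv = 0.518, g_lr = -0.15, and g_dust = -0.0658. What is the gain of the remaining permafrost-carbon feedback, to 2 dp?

Amplification A = ΔT/ΔT₀ = 3.39/2.07 = 1.638.
Total gain g = 1 − 1/A = 1 − 1/1.638 = 0.3895.
Known gains sum to 0.038 + 0.518 − 0.15 − 0.0658 = 0.3402.
g_pf = 0.3895 − 0.3402 = 0.05.

0.05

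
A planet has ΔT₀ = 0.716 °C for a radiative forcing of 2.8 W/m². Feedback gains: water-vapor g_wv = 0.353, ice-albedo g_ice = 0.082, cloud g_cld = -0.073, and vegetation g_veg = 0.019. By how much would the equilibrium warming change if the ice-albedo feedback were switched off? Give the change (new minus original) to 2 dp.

-0.14 °C

Original: g = 0.381, ΔT = 0.716/(1−0.381) = 1.1567 °C.
Without ice-albedo: g' = 0.299, ΔT' = 0.716/(1−0.299) = 1.0214 °C.
Change = 1.0214 − 1.1567 = -0.14 °C.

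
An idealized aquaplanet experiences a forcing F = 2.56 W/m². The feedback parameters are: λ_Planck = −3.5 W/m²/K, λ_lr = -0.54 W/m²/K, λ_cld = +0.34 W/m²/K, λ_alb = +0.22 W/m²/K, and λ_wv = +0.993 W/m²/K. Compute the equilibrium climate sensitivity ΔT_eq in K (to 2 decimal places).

Net feedback parameter λ = (−3.5) + (-0.54) + (+0.34) + (+0.22) + (+0.993) = -2.487 W/m²/K.
ΔT = −F/λ = −2.56/(-2.487) = 1.03 K.

1.03 K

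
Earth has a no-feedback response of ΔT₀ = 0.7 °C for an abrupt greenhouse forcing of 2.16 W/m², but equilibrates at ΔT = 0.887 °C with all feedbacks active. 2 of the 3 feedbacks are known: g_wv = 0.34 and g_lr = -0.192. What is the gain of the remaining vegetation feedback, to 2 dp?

0.06

Amplification A = ΔT/ΔT₀ = 0.887/0.7 = 1.267.
Total gain g = 1 − 1/A = 1 − 1/1.267 = 0.2107.
Known gains sum to 0.34 − 0.192 = 0.148.
g_veg = 0.2107 − 0.148 = 0.06.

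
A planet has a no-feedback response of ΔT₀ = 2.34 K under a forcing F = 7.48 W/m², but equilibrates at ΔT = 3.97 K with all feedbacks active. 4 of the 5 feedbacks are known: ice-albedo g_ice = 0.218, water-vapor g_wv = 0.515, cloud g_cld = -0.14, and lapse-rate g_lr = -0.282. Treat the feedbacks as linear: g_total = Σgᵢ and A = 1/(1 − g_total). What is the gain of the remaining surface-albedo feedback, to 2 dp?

Amplification A = ΔT/ΔT₀ = 3.97/2.34 = 1.697.
Total gain g = 1 − 1/A = 1 − 1/1.697 = 0.4107.
Known gains sum to 0.218 + 0.515 − 0.14 − 0.282 = 0.311.
g_alb = 0.4107 − 0.311 = 0.10.

0.10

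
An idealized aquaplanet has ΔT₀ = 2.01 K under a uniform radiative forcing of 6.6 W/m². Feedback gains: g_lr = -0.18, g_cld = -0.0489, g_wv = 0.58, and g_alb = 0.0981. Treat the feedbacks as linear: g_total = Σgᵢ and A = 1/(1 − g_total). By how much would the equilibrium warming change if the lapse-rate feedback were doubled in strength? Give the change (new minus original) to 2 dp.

-0.90 K

Original: g = 0.4492, ΔT = 2.01/(1−0.4492) = 3.6492 K.
With doubled lapse-rate: g' = 0.2692, ΔT' = 2.01/(1−0.2692) = 2.7504 K.
Change = 2.7504 − 3.6492 = -0.90 K.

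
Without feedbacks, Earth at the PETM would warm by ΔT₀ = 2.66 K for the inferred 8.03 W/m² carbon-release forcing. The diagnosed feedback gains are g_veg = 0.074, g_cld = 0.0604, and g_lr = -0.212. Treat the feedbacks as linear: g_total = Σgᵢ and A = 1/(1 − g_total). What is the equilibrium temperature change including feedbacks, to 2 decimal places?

Total gain g = 0.074 + 0.0604 − 0.212 = -0.0776.
Amplification A = 1/(1 + 0.0776) = 0.928.
ΔT = 2.66 × 0.928 = 2.47 K.

2.47 K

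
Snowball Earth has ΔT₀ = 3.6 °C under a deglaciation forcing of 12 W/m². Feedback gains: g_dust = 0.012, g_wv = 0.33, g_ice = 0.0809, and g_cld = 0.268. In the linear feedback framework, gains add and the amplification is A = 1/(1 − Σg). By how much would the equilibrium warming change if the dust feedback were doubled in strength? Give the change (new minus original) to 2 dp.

Original: g = 0.6909, ΔT = 3.6/(1−0.6909) = 11.6467 °C.
With doubled dust: g' = 0.7029, ΔT' = 3.6/(1−0.7029) = 12.1171 °C.
Change = 12.1171 − 11.6467 = 0.47 °C.

0.47 °C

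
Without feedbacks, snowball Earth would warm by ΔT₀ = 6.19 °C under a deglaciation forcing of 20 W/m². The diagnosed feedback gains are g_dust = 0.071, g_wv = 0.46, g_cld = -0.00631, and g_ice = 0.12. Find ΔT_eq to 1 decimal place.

Total gain g = 0.071 + 0.46 − 0.00631 + 0.12 = 0.64469.
Amplification A = 1/(1 − 0.64469) = 2.814.
ΔT = 6.19 × 2.814 = 17.4 °C.

17.4 °C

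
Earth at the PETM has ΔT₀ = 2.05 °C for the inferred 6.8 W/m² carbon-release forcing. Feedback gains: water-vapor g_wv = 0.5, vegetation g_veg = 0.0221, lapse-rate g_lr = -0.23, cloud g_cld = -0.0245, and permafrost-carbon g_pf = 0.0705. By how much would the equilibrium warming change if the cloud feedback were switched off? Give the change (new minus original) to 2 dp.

Original: g = 0.3381, ΔT = 2.05/(1−0.3381) = 3.0971 °C.
Without cloud: g' = 0.3626, ΔT' = 2.05/(1−0.3626) = 3.2162 °C.
Change = 3.2162 − 3.0971 = 0.12 °C.

0.12 °C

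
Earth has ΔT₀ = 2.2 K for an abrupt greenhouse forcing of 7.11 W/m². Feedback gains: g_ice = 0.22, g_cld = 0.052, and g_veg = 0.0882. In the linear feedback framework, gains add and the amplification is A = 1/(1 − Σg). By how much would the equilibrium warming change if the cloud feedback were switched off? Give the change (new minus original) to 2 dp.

-0.26 K

Original: g = 0.3602, ΔT = 2.2/(1−0.3602) = 3.4386 K.
Without cloud: g' = 0.3082, ΔT' = 2.2/(1−0.3082) = 3.1801 K.
Change = 3.1801 − 3.4386 = -0.26 K.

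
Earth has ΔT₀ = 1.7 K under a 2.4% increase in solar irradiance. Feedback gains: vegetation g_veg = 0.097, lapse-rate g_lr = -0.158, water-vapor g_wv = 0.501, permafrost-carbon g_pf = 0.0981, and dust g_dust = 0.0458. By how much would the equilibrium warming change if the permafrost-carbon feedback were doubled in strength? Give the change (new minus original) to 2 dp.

1.26 K

Original: g = 0.5839, ΔT = 1.7/(1−0.5839) = 4.0856 K.
With doubled permafrost-carbon: g' = 0.682, ΔT' = 1.7/(1−0.682) = 5.3459 K.
Change = 5.3459 − 4.0856 = 1.26 K.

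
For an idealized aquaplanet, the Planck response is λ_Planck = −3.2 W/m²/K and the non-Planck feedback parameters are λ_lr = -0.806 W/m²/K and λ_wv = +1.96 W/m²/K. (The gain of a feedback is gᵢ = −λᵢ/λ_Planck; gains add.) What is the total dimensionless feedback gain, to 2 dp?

0.36

Convert to gains: g_lr = -0.806/3.2 = -0.2519; g_wv = 1.96/3.2 = 0.6125.
Total gain g = 0.3606.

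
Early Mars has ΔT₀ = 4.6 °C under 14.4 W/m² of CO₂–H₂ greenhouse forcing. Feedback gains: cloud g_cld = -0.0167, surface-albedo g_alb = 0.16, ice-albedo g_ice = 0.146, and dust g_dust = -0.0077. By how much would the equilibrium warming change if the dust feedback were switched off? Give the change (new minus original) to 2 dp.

Original: g = 0.2816, ΔT = 4.6/(1−0.2816) = 6.4031 °C.
Without dust: g' = 0.2893, ΔT' = 4.6/(1−0.2893) = 6.4725 °C.
Change = 6.4725 − 6.4031 = 0.07 °C.

0.07 °C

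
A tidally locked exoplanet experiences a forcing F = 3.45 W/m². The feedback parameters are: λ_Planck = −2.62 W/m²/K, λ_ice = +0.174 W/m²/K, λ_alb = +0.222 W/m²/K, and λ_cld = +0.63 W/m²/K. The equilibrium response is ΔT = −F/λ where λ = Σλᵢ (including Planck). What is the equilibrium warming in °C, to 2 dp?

Net feedback parameter λ = (−2.62) + (+0.174) + (+0.222) + (+0.63) = -1.594 W/m²/K.
ΔT = −F/λ = −3.45/(-1.594) = 2.16 °C.

2.16 °C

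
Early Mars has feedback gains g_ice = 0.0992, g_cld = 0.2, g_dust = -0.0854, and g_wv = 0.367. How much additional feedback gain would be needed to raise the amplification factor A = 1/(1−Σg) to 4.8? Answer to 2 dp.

Current total gain = 0.5808.
Target gain for A = 4.8: g* = 1 − 1/4.8 = 0.7917.
Additional gain needed = 0.7917 − 0.5808 = 0.21.

0.21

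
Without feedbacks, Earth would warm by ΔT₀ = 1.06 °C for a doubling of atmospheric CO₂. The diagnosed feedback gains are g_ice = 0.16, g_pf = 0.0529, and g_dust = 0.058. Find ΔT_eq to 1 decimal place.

1.5 °C

Total gain g = 0.16 + 0.0529 + 0.058 = 0.2709.
Amplification A = 1/(1 − 0.2709) = 1.372.
ΔT = 1.06 × 1.372 = 1.5 °C.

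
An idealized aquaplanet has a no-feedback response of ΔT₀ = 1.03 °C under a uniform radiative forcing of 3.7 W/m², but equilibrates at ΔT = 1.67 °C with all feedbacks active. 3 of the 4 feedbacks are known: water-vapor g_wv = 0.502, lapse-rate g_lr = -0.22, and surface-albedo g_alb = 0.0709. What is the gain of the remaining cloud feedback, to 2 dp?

0.03

Amplification A = ΔT/ΔT₀ = 1.67/1.03 = 1.621.
Total gain g = 1 − 1/A = 1 − 1/1.621 = 0.3831.
Known gains sum to 0.502 − 0.22 + 0.0709 = 0.3529.
g_cld = 0.3831 − 0.3529 = 0.03.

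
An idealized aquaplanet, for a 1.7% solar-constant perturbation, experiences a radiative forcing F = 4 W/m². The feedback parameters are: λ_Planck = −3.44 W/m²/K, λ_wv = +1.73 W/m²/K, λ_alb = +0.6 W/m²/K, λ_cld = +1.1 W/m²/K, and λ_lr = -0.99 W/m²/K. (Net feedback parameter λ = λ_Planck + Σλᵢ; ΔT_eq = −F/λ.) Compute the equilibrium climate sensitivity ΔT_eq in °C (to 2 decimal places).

4.00 °C

Net feedback parameter λ = (−3.44) + (+1.73) + (+0.6) + (+1.1) + (-0.99) = -1 W/m²/K.
ΔT = −F/λ = −4/(-1) = 4.00 °C.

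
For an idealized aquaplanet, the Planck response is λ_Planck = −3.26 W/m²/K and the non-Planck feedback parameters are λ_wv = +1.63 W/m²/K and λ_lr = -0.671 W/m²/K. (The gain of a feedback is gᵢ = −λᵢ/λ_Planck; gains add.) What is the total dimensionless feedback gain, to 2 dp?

0.29

Convert to gains: g_wv = 1.63/3.26 = 0.5; g_lr = -0.671/3.26 = -0.2058.
Total gain g = 0.2942.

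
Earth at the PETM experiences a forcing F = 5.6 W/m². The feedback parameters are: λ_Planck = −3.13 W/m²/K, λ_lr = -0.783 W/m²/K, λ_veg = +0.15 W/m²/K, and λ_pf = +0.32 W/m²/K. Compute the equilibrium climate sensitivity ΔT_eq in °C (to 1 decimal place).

Net feedback parameter λ = (−3.13) + (-0.783) + (+0.15) + (+0.32) = -3.443 W/m²/K.
ΔT = −F/λ = −5.6/(-3.443) = 1.6 °C.

1.6 °C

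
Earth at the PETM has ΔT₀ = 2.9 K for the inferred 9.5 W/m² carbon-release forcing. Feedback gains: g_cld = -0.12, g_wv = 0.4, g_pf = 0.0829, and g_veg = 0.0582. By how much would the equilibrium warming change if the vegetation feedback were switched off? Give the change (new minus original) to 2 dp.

Original: g = 0.4211, ΔT = 2.9/(1−0.4211) = 5.0095 K.
Without vegetation: g' = 0.3629, ΔT' = 2.9/(1−0.3629) = 4.5519 K.
Change = 4.5519 − 5.0095 = -0.46 K.

-0.46 K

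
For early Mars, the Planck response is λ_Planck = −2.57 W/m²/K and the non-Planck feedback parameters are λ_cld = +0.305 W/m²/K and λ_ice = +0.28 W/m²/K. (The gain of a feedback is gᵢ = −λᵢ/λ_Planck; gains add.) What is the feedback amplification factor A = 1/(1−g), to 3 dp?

1.295

Convert to gains: g_cld = 0.305/2.57 = 0.1187; g_ice = 0.28/2.57 = 0.1089.
Total gain g = 0.2276.
A = 1/(1 − 0.2276) = 1.295.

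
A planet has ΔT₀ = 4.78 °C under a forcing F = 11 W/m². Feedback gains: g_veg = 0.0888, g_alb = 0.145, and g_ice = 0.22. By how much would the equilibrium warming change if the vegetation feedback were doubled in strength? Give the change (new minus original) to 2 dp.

Original: g = 0.4538, ΔT = 4.78/(1−0.4538) = 8.7514 °C.
With doubled vegetation: g' = 0.5426, ΔT' = 4.78/(1−0.5426) = 10.4504 °C.
Change = 10.4504 − 8.7514 = 1.70 °C.

1.70 °C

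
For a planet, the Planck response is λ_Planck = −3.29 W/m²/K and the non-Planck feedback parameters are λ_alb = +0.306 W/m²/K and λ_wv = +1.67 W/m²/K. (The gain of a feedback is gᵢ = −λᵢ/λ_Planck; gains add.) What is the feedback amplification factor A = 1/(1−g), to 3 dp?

Convert to gains: g_alb = 0.306/3.29 = 0.09301; g_wv = 1.67/3.29 = 0.5076.
Total gain g = 0.60061.
A = 1/(1 − 0.60061) = 2.504.

2.504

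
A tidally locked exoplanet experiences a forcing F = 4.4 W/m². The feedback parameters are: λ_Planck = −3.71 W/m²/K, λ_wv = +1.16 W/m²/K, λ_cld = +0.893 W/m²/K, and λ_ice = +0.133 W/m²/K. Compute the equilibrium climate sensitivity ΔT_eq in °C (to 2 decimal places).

2.89 °C

Net feedback parameter λ = (−3.71) + (+1.16) + (+0.893) + (+0.133) = -1.524 W/m²/K.
ΔT = −F/λ = −4.4/(-1.524) = 2.89 °C.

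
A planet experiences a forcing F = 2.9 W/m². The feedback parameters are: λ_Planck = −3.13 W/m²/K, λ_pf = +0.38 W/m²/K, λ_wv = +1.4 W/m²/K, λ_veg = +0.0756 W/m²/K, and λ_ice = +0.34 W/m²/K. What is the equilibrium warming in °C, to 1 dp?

Net feedback parameter λ = (−3.13) + (+0.38) + (+1.4) + (+0.0756) + (+0.34) = -0.9344 W/m²/K.
ΔT = −F/λ = −2.9/(-0.9344) = 3.1 °C.

3.1 °C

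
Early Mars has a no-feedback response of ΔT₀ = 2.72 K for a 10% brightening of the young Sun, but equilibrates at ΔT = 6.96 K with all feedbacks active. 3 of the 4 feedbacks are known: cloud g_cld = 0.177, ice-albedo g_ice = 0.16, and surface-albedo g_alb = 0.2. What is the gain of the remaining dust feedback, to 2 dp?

Amplification A = ΔT/ΔT₀ = 6.96/2.72 = 2.559.
Total gain g = 1 − 1/A = 1 − 1/2.559 = 0.6092.
Known gains sum to 0.177 + 0.16 + 0.2 = 0.537.
g_dust = 0.6092 − 0.537 = 0.07.

0.07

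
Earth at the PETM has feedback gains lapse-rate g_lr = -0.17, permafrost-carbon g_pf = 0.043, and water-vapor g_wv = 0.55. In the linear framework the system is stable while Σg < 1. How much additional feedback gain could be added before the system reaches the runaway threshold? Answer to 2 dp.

Current total gain = -0.17 + 0.043 + 0.55 = 0.423.
Margin to runaway = 1 − 0.423 = 0.58.

0.58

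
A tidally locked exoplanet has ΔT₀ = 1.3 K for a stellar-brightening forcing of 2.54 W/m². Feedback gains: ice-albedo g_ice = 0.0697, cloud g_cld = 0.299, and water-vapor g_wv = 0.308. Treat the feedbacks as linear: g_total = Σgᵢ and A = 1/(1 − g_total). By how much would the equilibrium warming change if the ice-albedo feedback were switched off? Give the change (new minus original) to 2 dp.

Original: g = 0.6767, ΔT = 1.3/(1−0.6767) = 4.0210 K.
Without ice-albedo: g' = 0.607, ΔT' = 1.3/(1−0.607) = 3.3079 K.
Change = 3.3079 − 4.0210 = -0.71 K.

-0.71 K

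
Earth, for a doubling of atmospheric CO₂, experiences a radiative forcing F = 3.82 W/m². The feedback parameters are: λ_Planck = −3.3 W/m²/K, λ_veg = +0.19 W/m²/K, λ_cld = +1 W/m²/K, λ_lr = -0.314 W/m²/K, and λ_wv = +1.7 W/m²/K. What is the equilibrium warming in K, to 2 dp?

5.28 K

Net feedback parameter λ = (−3.3) + (+0.19) + (+1) + (-0.314) + (+1.7) = -0.724 W/m²/K.
ΔT = −F/λ = −3.82/(-0.724) = 5.28 K.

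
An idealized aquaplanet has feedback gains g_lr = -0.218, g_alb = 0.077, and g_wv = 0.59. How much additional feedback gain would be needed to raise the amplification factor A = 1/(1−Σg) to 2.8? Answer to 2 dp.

Current total gain = 0.449.
Target gain for A = 2.8: g* = 1 − 1/2.8 = 0.6429.
Additional gain needed = 0.6429 − 0.449 = 0.19.

0.19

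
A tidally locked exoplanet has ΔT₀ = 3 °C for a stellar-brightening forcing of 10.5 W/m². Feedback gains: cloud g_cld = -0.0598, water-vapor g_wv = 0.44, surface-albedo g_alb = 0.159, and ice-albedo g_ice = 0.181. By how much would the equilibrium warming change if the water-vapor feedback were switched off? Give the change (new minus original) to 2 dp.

Original: g = 0.7202, ΔT = 3/(1−0.7202) = 10.7219 °C.
Without water-vapor: g' = 0.2802, ΔT' = 3/(1−0.2802) = 4.1678 °C.
Change = 4.1678 − 10.7219 = -6.55 °C.

-6.55 °C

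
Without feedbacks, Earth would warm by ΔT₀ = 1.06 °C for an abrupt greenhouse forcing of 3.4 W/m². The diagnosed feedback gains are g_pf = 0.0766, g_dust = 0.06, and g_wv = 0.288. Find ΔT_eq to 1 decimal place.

Total gain g = 0.0766 + 0.06 + 0.288 = 0.4246.
Amplification A = 1/(1 − 0.4246) = 1.738.
ΔT = 1.06 × 1.738 = 1.8 °C.

1.8 °C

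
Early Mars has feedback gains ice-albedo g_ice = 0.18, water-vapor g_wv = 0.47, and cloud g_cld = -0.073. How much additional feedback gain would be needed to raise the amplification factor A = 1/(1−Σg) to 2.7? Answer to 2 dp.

Current total gain = 0.577.
Target gain for A = 2.7: g* = 1 − 1/2.7 = 0.6296.
Additional gain needed = 0.6296 − 0.577 = 0.05.

0.05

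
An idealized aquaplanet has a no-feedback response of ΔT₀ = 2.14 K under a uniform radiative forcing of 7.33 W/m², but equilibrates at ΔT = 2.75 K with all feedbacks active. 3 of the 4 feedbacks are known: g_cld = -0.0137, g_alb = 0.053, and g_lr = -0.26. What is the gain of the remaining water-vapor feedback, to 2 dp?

0.44

Amplification A = ΔT/ΔT₀ = 2.75/2.14 = 1.285.
Total gain g = 1 − 1/A = 1 − 1/1.285 = 0.2218.
Known gains sum to -0.0137 + 0.053 − 0.26 = -0.2207.
g_wv = 0.2218 + 0.2207 = 0.44.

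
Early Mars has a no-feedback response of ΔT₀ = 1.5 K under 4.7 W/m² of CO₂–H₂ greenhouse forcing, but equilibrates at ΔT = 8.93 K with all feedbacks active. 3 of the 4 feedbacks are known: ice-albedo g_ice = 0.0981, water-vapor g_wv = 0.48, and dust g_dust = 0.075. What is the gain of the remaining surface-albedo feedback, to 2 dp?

0.18

Amplification A = ΔT/ΔT₀ = 8.93/1.5 = 5.953.
Total gain g = 1 − 1/A = 1 − 1/5.953 = 0.832.
Known gains sum to 0.0981 + 0.48 + 0.075 = 0.6531.
g_alb = 0.832 − 0.6531 = 0.18.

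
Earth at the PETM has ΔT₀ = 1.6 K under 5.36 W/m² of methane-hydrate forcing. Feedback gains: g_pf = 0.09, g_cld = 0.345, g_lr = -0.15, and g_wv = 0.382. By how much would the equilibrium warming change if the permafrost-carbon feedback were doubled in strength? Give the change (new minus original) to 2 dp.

1.78 K

Original: g = 0.667, ΔT = 1.6/(1−0.667) = 4.8048 K.
With doubled permafrost-carbon: g' = 0.757, ΔT' = 1.6/(1−0.757) = 6.5844 K.
Change = 6.5844 − 4.8048 = 1.78 K.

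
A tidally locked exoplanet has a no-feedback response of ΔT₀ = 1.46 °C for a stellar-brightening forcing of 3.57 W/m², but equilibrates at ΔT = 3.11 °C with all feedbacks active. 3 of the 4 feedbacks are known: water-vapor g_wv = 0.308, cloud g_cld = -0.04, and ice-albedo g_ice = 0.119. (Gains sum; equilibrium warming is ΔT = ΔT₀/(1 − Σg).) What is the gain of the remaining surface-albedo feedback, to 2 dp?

0.14

Amplification A = ΔT/ΔT₀ = 3.11/1.46 = 2.13.
Total gain g = 1 − 1/A = 1 − 1/2.13 = 0.5305.
Known gains sum to 0.308 − 0.04 + 0.119 = 0.387.
g_alb = 0.5305 − 0.387 = 0.14.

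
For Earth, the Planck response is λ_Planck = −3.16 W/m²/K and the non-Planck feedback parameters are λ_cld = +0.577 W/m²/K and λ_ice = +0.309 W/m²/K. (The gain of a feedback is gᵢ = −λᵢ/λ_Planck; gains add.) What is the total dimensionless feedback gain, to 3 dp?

0.280

Convert to gains: g_cld = 0.577/3.16 = 0.1826; g_ice = 0.309/3.16 = 0.09778.
Total gain g = 0.28038.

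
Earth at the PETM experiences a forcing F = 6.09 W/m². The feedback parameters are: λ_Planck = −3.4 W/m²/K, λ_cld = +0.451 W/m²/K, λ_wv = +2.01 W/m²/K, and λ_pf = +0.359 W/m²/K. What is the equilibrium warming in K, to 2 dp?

Net feedback parameter λ = (−3.4) + (+0.451) + (+2.01) + (+0.359) = -0.58 W/m²/K.
ΔT = −F/λ = −6.09/(-0.58) = 10.50 K.

10.50 K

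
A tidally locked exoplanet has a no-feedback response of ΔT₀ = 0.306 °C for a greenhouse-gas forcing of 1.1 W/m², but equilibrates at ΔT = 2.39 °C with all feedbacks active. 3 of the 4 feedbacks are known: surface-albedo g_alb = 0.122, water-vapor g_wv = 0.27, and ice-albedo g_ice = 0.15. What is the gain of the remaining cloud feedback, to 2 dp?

Amplification A = ΔT/ΔT₀ = 2.39/0.306 = 7.81.
Total gain g = 1 − 1/A = 1 − 1/7.81 = 0.872.
Known gains sum to 0.122 + 0.27 + 0.15 = 0.542.
g_cld = 0.872 − 0.542 = 0.33.

0.33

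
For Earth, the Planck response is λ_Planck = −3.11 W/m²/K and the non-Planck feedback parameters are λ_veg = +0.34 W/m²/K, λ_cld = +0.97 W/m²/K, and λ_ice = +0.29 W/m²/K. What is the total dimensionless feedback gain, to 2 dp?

0.51

Convert to gains: g_veg = 0.34/3.11 = 0.1093; g_cld = 0.97/3.11 = 0.3119; g_ice = 0.29/3.11 = 0.09325.
Total gain g = 0.51445.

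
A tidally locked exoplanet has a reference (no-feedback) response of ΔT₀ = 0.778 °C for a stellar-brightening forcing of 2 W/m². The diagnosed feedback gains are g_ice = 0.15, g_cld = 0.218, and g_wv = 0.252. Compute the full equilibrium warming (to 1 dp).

Total gain g = 0.15 + 0.218 + 0.252 = 0.62.
Amplification A = 1/(1 − 0.62) = 2.632.
ΔT = 0.778 × 2.632 = 2.0 °C.

2.0 °C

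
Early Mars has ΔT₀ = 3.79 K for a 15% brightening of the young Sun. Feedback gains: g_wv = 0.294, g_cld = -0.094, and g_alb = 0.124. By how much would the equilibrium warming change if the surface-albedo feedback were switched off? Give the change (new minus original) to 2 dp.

-0.87 K

Original: g = 0.324, ΔT = 3.79/(1−0.324) = 5.6065 K.
Without surface-albedo: g' = 0.2, ΔT' = 3.79/(1−0.2) = 4.7375 K.
Change = 4.7375 − 5.6065 = -0.87 K.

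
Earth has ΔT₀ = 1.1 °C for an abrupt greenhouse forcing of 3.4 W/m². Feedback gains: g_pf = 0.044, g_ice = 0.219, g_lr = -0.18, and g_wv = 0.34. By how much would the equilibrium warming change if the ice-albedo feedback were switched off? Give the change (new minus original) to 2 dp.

-0.52 °C

Original: g = 0.423, ΔT = 1.1/(1−0.423) = 1.9064 °C.
Without ice-albedo: g' = 0.204, ΔT' = 1.1/(1−0.204) = 1.3819 °C.
Change = 1.3819 − 1.9064 = -0.52 °C.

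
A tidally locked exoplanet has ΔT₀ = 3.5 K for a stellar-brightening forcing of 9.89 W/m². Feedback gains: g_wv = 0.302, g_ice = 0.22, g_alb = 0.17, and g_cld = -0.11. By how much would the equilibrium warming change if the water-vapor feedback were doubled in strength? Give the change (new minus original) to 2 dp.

21.80 K

Original: g = 0.582, ΔT = 3.5/(1−0.582) = 8.3732 K.
With doubled water-vapor: g' = 0.884, ΔT' = 3.5/(1−0.884) = 30.1724 K.
Change = 30.1724 − 8.3732 = 21.80 K.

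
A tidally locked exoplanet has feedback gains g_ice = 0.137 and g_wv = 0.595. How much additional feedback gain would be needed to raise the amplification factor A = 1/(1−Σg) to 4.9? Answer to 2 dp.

0.06

Current total gain = 0.732.
Target gain for A = 4.9: g* = 1 − 1/4.9 = 0.7959.
Additional gain needed = 0.7959 − 0.732 = 0.06.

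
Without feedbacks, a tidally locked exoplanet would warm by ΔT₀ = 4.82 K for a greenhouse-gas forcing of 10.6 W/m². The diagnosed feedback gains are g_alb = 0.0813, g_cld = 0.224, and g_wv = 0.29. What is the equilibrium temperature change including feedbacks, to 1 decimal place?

11.9 K

Total gain g = 0.0813 + 0.224 + 0.29 = 0.5953.
Amplification A = 1/(1 − 0.5953) = 2.471.
ΔT = 4.82 × 2.471 = 11.9 K.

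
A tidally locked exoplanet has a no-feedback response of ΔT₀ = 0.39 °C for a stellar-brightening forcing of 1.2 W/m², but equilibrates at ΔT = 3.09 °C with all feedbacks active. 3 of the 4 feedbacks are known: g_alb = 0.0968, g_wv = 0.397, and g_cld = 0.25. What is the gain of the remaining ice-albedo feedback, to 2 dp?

Amplification A = ΔT/ΔT₀ = 3.09/0.39 = 7.923.
Total gain g = 1 − 1/A = 1 − 1/7.923 = 0.8738.
Known gains sum to 0.0968 + 0.397 + 0.25 = 0.7438.
g_ice = 0.8738 − 0.7438 = 0.13.

0.13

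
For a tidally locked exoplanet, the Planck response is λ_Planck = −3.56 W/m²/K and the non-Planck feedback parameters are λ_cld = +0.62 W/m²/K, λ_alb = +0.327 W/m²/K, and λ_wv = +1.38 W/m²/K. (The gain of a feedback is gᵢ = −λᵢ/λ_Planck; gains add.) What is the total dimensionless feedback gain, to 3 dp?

Convert to gains: g_cld = 0.62/3.56 = 0.1742; g_alb = 0.327/3.56 = 0.09185; g_wv = 1.38/3.56 = 0.3876.
Total gain g = 0.65365.

0.654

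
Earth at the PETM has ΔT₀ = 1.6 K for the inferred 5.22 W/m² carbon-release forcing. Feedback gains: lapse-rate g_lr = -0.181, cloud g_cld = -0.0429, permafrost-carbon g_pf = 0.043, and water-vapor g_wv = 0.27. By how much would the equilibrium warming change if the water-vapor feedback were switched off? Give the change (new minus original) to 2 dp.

Original: g = 0.0891, ΔT = 1.6/(1−0.0891) = 1.7565 K.
Without water-vapor: g' = -0.1809, ΔT' = 1.6/(1+0.1809) = 1.3549 K.
Change = 1.3549 − 1.7565 = -0.40 K.

-0.40 K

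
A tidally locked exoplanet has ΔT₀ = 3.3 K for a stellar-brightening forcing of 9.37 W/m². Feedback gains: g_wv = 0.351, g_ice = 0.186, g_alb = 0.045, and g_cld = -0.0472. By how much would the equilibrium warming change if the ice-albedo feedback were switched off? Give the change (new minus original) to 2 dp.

Original: g = 0.5348, ΔT = 3.3/(1−0.5348) = 7.0937 K.
Without ice-albedo: g' = 0.3488, ΔT' = 3.3/(1−0.3488) = 5.0676 K.
Change = 5.0676 − 7.0937 = -2.03 K.

-2.03 K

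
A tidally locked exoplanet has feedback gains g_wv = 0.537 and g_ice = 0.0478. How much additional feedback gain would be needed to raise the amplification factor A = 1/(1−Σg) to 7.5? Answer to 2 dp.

Current total gain = 0.5848.
Target gain for A = 7.5: g* = 1 − 1/7.5 = 0.8667.
Additional gain needed = 0.8667 − 0.5848 = 0.28.

0.28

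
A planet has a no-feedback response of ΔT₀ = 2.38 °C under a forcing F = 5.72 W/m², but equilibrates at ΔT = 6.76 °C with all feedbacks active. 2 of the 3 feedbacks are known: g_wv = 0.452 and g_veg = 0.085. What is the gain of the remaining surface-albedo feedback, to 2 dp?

Amplification A = ΔT/ΔT₀ = 6.76/2.38 = 2.84.
Total gain g = 1 − 1/A = 1 − 1/2.84 = 0.6479.
Known gains sum to 0.452 + 0.085 = 0.537.
g_alb = 0.6479 − 0.537 = 0.11.

0.11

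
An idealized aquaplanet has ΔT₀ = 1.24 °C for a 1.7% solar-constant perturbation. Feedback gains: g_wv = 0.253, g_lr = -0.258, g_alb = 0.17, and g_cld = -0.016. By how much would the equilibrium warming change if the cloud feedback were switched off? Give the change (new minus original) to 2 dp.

0.03 °C

Original: g = 0.149, ΔT = 1.24/(1−0.149) = 1.4571 °C.
Without cloud: g' = 0.165, ΔT' = 1.24/(1−0.165) = 1.4850 °C.
Change = 1.4850 − 1.4571 = 0.03 °C.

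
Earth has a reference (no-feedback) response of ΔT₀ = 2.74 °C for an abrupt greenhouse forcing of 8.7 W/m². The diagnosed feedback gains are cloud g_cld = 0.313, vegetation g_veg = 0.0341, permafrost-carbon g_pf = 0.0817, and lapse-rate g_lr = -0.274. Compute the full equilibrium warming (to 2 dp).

Total gain g = 0.313 + 0.0341 + 0.0817 − 0.274 = 0.1548.
Amplification A = 1/(1 − 0.1548) = 1.183.
ΔT = 2.74 × 1.183 = 3.24 °C.

3.24 °C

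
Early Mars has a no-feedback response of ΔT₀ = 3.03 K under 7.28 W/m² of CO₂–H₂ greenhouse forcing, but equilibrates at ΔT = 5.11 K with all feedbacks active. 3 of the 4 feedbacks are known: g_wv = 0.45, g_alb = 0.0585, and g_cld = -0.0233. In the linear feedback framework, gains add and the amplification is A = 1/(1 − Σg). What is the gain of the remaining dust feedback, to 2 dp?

-0.08

Amplification A = ΔT/ΔT₀ = 5.11/3.03 = 1.686.
Total gain g = 1 − 1/A = 1 − 1/1.686 = 0.4069.
Known gains sum to 0.45 + 0.0585 − 0.0233 = 0.4852.
g_dust = 0.4069 − 0.4852 = -0.08.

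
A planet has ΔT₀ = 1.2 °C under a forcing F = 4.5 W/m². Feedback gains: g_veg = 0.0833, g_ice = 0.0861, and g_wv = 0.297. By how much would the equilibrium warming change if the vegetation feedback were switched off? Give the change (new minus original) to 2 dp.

-0.30 °C

Original: g = 0.4664, ΔT = 1.2/(1−0.4664) = 2.2489 °C.
Without vegetation: g' = 0.3831, ΔT' = 1.2/(1−0.3831) = 1.9452 °C.
Change = 1.9452 − 2.2489 = -0.30 °C.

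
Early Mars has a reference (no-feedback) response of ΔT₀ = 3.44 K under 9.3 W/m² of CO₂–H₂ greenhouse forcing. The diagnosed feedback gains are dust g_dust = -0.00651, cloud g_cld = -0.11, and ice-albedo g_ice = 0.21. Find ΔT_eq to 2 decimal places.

Total gain g = -0.00651 − 0.11 + 0.21 = 0.09349.
Amplification A = 1/(1 − 0.09349) = 1.103.
ΔT = 3.44 × 1.103 = 3.79 K.

3.79 K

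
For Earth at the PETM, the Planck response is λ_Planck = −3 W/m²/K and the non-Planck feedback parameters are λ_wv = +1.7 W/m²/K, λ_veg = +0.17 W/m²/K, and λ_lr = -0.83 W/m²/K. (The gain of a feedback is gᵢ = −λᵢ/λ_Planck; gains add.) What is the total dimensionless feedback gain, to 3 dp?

Convert to gains: g_wv = 1.7/3 = 0.5667; g_veg = 0.17/3 = 0.05667; g_lr = -0.83/3 = -0.2767.
Total gain g = 0.34667.

0.347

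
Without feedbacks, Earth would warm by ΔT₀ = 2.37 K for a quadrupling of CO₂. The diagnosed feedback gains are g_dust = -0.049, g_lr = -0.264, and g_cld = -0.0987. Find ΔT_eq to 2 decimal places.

1.68 K

Total gain g = -0.049 − 0.264 − 0.0987 = -0.4117.
Amplification A = 1/(1 + 0.4117) = 0.7084.
ΔT = 2.37 × 0.7084 = 1.68 K.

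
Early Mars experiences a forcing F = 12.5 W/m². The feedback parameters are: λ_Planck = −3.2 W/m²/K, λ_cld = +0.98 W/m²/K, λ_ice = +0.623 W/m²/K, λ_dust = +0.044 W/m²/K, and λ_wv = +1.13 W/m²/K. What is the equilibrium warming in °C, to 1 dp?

Net feedback parameter λ = (−3.2) + (+0.98) + (+0.623) + (+0.044) + (+1.13) = -0.423 W/m²/K.
ΔT = −F/λ = −12.5/(-0.423) = 29.6 °C.

29.6 °C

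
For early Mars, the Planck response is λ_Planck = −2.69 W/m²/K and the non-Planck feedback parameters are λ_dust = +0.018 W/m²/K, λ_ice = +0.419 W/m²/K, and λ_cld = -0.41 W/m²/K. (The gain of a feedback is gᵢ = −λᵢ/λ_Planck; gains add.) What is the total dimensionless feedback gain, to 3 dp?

Convert to gains: g_dust = 0.018/2.69 = 0.006691; g_ice = 0.419/2.69 = 0.1558; g_cld = -0.41/2.69 = -0.1524.
Total gain g = 0.010091.

0.010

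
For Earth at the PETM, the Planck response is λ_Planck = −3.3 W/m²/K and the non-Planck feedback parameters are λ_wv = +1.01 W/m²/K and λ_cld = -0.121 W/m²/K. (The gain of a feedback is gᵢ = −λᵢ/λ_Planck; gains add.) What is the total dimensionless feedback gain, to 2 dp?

0.27

Convert to gains: g_wv = 1.01/3.3 = 0.3061; g_cld = -0.121/3.3 = -0.03667.
Total gain g = 0.26943.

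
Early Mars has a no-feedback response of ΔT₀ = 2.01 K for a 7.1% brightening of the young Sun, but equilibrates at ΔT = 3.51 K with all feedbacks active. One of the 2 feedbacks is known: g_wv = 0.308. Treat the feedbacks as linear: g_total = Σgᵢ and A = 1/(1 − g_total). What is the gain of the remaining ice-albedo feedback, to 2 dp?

0.12

Amplification A = ΔT/ΔT₀ = 3.51/2.01 = 1.746.
Total gain g = 1 − 1/A = 1 − 1/1.746 = 0.4273.
The known gain is 0.308.
g_ice = 0.4273 − 0.308 = 0.12.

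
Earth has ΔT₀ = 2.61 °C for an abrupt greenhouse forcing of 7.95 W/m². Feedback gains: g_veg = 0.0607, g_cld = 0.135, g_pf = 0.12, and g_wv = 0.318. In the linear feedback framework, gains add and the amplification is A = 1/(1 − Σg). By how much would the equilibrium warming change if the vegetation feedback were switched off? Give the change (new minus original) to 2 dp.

-1.01 °C

Original: g = 0.6337, ΔT = 2.61/(1−0.6337) = 7.1253 °C.
Without vegetation: g' = 0.573, ΔT' = 2.61/(1−0.573) = 6.1124 °C.
Change = 6.1124 − 7.1253 = -1.01 °C.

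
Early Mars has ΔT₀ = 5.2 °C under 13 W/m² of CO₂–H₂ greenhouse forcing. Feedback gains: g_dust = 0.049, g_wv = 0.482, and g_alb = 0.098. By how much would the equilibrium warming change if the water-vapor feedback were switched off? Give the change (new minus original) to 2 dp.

Original: g = 0.629, ΔT = 5.2/(1−0.629) = 14.0162 °C.
Without water-vapor: g' = 0.147, ΔT' = 5.2/(1−0.147) = 6.0961 °C.
Change = 6.0961 − 14.0162 = -7.92 °C.

-7.92 °C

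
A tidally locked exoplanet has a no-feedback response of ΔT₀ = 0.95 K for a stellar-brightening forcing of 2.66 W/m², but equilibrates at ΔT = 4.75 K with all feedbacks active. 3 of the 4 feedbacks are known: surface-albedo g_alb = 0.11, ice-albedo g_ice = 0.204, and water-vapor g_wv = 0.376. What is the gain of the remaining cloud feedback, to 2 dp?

0.11

Amplification A = ΔT/ΔT₀ = 4.75/0.95 = 5.
Total gain g = 1 − 1/A = 1 − 1/5 = 0.8.
Known gains sum to 0.11 + 0.204 + 0.376 = 0.69.
g_cld = 0.8 − 0.69 = 0.11.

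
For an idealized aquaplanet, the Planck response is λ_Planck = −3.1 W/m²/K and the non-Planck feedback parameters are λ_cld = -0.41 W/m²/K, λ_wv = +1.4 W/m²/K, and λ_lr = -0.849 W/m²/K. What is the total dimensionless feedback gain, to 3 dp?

0.045

Convert to gains: g_cld = -0.41/3.1 = -0.1323; g_wv = 1.4/3.1 = 0.4516; g_lr = -0.849/3.1 = -0.2739.
Total gain g = 0.0454.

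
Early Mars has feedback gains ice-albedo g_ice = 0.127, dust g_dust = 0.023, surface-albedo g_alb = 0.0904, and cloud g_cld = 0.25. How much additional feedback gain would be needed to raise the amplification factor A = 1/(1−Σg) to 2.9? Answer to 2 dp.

0.16

Current total gain = 0.4904.
Target gain for A = 2.9: g* = 1 − 1/2.9 = 0.6552.
Additional gain needed = 0.6552 − 0.4904 = 0.16.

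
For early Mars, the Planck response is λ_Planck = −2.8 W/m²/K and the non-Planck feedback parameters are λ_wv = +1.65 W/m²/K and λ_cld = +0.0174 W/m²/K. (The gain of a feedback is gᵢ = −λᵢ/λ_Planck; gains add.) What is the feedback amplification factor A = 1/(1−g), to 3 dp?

Convert to gains: g_wv = 1.65/2.8 = 0.5893; g_cld = 0.0174/2.8 = 0.006214.
Total gain g = 0.595514.
A = 1/(1 − 0.595514) = 2.472.

2.472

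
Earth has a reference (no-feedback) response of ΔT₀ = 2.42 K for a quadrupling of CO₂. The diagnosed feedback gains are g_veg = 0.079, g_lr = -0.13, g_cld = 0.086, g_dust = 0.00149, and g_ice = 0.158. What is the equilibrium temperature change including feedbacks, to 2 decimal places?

3.00 K

Total gain g = 0.079 − 0.13 + 0.086 + 0.00149 + 0.158 = 0.19449.
Amplification A = 1/(1 − 0.19449) = 1.241.
ΔT = 2.42 × 1.241 = 3.00 K.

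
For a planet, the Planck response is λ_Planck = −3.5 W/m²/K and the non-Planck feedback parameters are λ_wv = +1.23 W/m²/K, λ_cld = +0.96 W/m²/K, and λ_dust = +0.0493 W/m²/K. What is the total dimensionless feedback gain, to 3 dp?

Convert to gains: g_wv = 1.23/3.5 = 0.3514; g_cld = 0.96/3.5 = 0.2743; g_dust = 0.0493/3.5 = 0.01409.
Total gain g = 0.63979.

0.640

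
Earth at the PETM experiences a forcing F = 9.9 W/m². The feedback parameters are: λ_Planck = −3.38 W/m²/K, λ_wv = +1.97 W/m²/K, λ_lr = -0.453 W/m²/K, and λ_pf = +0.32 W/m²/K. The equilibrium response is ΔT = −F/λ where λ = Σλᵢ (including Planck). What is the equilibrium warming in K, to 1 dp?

6.4 K

Net feedback parameter λ = (−3.38) + (+1.97) + (-0.453) + (+0.32) = -1.543 W/m²/K.
ΔT = −F/λ = −9.9/(-1.543) = 6.4 K.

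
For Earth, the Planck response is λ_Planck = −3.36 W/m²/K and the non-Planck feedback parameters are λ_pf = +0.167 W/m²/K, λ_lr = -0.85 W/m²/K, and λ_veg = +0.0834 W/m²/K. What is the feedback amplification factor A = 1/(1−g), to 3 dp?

Convert to gains: g_pf = 0.167/3.36 = 0.0497; g_lr = -0.85/3.36 = -0.253; g_veg = 0.0834/3.36 = 0.02482.
Total gain g = -0.17848.
A = 1/(1 + 0.17848) = 0.849.

0.849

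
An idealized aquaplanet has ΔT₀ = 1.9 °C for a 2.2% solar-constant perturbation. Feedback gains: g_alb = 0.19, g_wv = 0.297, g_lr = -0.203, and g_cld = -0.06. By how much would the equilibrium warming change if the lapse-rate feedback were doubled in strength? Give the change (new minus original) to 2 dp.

Original: g = 0.224, ΔT = 1.9/(1−0.224) = 2.4485 °C.
With doubled lapse-rate: g' = 0.021, ΔT' = 1.9/(1−0.021) = 1.9408 °C.
Change = 1.9408 − 2.4485 = -0.51 °C.

-0.51 °C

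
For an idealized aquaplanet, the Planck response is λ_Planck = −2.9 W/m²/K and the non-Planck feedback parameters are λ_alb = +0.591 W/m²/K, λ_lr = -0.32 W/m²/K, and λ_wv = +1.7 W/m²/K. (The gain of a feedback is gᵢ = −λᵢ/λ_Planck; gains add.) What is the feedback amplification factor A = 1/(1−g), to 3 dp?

Convert to gains: g_alb = 0.591/2.9 = 0.2038; g_lr = -0.32/2.9 = -0.1103; g_wv = 1.7/2.9 = 0.5862.
Total gain g = 0.6797.
A = 1/(1 − 0.6797) = 3.122.

3.122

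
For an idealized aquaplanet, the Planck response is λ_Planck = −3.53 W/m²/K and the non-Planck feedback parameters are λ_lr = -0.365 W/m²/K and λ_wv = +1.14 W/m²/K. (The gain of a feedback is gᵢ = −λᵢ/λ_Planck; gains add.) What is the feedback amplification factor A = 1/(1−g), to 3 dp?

Convert to gains: g_lr = -0.365/3.53 = -0.1034; g_wv = 1.14/3.53 = 0.3229.
Total gain g = 0.2195.
A = 1/(1 − 0.2195) = 1.281.

1.281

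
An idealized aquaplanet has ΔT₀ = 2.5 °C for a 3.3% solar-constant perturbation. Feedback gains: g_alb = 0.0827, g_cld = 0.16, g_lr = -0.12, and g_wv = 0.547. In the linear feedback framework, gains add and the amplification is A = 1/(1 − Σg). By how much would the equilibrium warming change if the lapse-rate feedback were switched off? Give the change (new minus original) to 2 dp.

4.32 °C

Original: g = 0.6697, ΔT = 2.5/(1−0.6697) = 7.5689 °C.
Without lapse-rate: g' = 0.7897, ΔT' = 2.5/(1−0.7897) = 11.8878 °C.
Change = 11.8878 − 7.5689 = 4.32 °C.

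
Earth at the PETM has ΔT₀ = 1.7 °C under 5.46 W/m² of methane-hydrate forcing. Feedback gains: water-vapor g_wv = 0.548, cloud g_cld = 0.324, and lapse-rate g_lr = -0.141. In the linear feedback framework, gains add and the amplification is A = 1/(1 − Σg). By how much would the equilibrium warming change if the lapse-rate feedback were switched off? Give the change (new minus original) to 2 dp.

Original: g = 0.731, ΔT = 1.7/(1−0.731) = 6.3197 °C.
Without lapse-rate: g' = 0.872, ΔT' = 1.7/(1−0.872) = 13.2813 °C.
Change = 13.2813 − 6.3197 = 6.96 °C.

6.96 °C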